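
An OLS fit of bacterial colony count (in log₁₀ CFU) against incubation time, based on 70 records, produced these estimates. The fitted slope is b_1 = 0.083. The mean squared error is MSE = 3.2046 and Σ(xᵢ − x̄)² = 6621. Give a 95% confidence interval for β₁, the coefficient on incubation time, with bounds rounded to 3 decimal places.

(0.039, 0.127)

SE(b_1) = √(MSE/Sₓₓ) = √(3.2046/6621) = 0.0220001.
df = n − 2 = 68.
t* = t_{0.025, 68} = 1.995469.
Margin = t* × SE = 1.995469 × 0.0220001 = 0.04390.
CI: 0.083 ± 0.04390 → (0.039, 0.127).
With 95% confidence, each one-unit increase in incubation time is associated with a change of between 0.039 and 0.127 log₁₀ CFU in bacterial colony count.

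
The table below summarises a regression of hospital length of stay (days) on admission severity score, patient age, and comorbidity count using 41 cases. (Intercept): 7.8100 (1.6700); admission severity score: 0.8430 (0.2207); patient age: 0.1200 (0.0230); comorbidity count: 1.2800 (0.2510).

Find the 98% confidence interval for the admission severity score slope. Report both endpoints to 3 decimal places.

(0.306, 1.380)

Read off: b = 0.8430, SE = 0.2207 for admission severity score.
df = n − k − 1 = 41 − 3 − 1 = 37.
t* = t_{0.01, 37} = 2.431447.
Margin = t* × SE = 2.431447 × 0.2207 = 0.53662.
CI: 0.8430 ± 0.53662 → (0.306, 1.380).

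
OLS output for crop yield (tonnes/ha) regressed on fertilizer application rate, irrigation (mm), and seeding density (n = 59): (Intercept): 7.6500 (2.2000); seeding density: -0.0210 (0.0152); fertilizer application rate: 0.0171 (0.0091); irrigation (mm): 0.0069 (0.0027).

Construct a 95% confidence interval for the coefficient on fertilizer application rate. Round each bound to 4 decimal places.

Read off: b = 0.0171, SE = 0.0091 for fertilizer application rate.
df = n − k − 1 = 59 − 3 − 1 = 55.
t* = t_{0.025, 55} = 2.004045.
Margin = t* × SE = 2.004045 × 0.0091 = 0.018237.
CI: 0.0171 ± 0.018237 → (-0.0011, 0.0353).

(-0.0011, 0.0353)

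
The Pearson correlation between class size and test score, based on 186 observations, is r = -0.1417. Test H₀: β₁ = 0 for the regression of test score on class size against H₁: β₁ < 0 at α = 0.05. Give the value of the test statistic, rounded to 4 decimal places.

t = r·√(n − 2)/√(1 − r²) = -0.1417·√184/√0.979921 = -1.9417.
df = n − 2 = 184.
One-sided p ≈ 0.0269, which is < 0.05, so reject H₀.
There is evidence of a linear association between class size and test score.

t = -1.9417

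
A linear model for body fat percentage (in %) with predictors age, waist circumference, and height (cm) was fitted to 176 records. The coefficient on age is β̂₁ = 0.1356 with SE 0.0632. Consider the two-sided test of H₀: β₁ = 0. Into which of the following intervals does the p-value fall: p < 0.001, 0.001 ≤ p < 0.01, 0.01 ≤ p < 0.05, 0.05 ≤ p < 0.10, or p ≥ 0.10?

t = 0.1356 / 0.0632 = 2.146.
df = n − k − 1 = 176 − 3 − 1 = 172.
Two-sided p = 2·P(T_{172} > |t|) ≈ 0.0333.
So 0.01 ≤ p < 0.05.

0.01 ≤ p < 0.05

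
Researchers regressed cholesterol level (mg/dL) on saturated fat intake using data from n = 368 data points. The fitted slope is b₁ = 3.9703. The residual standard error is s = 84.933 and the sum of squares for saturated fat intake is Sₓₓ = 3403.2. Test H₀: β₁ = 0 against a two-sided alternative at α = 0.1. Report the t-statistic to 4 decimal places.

t = 2.7270

SE(b₁) = s/√Sₓₓ = 84.933/√3403.2 = 1.4559.
t = 3.9703 / 1.4559 = 2.7270.
df = n − 2 = 366.
Two-sided p ≈ 0.0067, which is < 0.1, so reject H₀.
There is evidence that saturated fat intake is associated with cholesterol level.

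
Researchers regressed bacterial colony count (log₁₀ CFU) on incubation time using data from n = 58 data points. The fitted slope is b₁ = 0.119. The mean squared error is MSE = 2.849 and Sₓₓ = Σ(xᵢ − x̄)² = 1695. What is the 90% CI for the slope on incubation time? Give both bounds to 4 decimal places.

(0.0504, 0.1876)

SE(b₁) = √(MSE/Sₓₓ) = √(2.849/1695) = 0.0409979.
df = n − 2 = 56.
t* = t_{0.05, 56} = 1.672522.
Margin = t* × SE = 1.672522 × 0.0409979 = 0.068570.
CI: 0.119 ± 0.068570 → (0.0504, 0.1876).
With 90% confidence, each one-unit increase in incubation time is associated with a change of between 0.0504 and 0.1876 log₁₀ CFU in bacterial colony count.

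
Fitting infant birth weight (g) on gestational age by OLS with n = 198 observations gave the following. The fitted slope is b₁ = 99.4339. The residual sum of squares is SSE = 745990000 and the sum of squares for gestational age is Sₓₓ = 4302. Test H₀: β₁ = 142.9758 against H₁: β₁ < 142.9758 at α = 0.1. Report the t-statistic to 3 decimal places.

t = -1.464

MSE = SSE/(n − 2) = 745990000/196 = 3.80607e+06.
SE(b₁) = √(MSE/Sₓₓ) = √(3.80607e+06/4302) = 29.7443.
t = (99.4339 − 142.9758) / 29.7443 = -1.464.
df = n − 2 = 196.
One-sided p ≈ 0.0724, which is < 0.1, so reject H₀.
There is evidence that the true slope on gestational age is below 142.9758 g per unit.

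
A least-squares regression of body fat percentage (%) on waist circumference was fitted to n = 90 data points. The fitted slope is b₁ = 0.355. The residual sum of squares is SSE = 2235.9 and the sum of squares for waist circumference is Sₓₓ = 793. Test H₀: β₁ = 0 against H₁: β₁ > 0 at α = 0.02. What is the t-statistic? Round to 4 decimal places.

MSE = SSE/(n − 2) = 2235.9/88 = 25.408.
SE(b₁) = √(MSE/Sₓₓ) = √(25.408/793) = 0.178998.
t = 0.355 / 0.178998 = 1.9833.
df = n − 2 = 88.
One-sided p ≈ 0.0252, which is ≥ 0.02, so fail to reject H₀.
The data do not give significant evidence that the true slope on waist circumference is positive.

t = 1.9833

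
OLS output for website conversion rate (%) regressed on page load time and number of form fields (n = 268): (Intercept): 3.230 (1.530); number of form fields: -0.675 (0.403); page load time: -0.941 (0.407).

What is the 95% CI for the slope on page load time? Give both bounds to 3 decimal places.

(-1.742, -0.140)

Read off: b = -0.941, SE = 0.407 for page load time.
df = n − k − 1 = 268 − 2 − 1 = 265.
t* = t_{0.025, 265} = 1.968956.
Margin = t* × SE = 1.968956 × 0.407 = 0.80137.
CI: -0.941 ± 0.80137 → (-1.742, -0.140).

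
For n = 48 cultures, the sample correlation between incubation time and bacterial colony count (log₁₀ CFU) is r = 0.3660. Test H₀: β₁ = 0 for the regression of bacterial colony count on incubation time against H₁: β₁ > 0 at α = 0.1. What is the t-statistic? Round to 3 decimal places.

t = 2.667

t = r·√(n − 2)/√(1 − r²) = 0.3660·√46/√0.866044 = 2.667.
df = n − 2 = 46.
One-sided p ≈ 0.0053, which is < 0.1, so reject H₀.
There is evidence of a linear association between incubation time and bacterial colony count.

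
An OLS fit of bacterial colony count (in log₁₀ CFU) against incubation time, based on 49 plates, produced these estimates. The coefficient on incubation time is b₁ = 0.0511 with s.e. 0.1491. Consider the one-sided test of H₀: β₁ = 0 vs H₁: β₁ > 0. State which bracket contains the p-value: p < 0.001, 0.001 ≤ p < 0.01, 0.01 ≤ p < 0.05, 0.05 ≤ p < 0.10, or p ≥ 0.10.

t = 0.0511 / 0.1491 = 0.343.
df = n − 2 = 49 − 2 = 47.
One-sided p = P(T_{47} > t) ≈ 0.3667.
So p ≥ 0.10.

p ≥ 0.10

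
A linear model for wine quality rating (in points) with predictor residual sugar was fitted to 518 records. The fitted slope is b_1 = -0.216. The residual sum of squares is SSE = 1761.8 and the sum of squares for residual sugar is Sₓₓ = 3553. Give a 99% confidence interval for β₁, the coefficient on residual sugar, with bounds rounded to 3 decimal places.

MSE = SSE/(n − 2) = 1761.8/516 = 3.41434.
SE(b_1) = √(MSE/Sₓₓ) = √(3.41434/3553) = 0.0309996.
df = n − 2 = 516.
t* = t_{0.005, 516} = 2.585391.
Margin = t* × SE = 2.585391 × 0.0309996 = 0.08015.
CI: -0.216 ± 0.08015 → (-0.296, -0.136).
With 99% confidence, each one-unit increase in residual sugar is associated with a change of between -0.296 and -0.136 points in wine quality rating.

(-0.296, -0.136)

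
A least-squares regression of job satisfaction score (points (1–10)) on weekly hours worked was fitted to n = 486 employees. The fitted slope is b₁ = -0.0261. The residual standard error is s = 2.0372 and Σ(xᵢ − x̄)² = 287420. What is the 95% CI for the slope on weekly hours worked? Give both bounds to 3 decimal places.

SE(b₁) = s/√Sₓₓ = 2.0372/√287420 = 0.00379993.
df = n − 2 = 484.
t* = t_{0.025, 484} = 1.964877.
Margin = t* × SE = 1.964877 × 0.00379993 = 0.00747.
CI: -0.0261 ± 0.00747 → (-0.034, -0.019).
With 95% confidence, each one-unit increase in weekly hours worked is associated with a change of between -0.034 and -0.019 points (1–10) in job satisfaction score.

(-0.034, -0.019)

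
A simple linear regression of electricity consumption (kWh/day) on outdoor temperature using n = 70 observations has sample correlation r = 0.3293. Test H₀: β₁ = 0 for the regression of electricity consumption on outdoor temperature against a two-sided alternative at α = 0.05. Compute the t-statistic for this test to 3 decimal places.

t = 2.876

t = r·√(n − 2)/√(1 − r²) = 0.3293·√68/√0.891562 = 2.876.
df = n − 2 = 68.
Two-sided p ≈ 0.0054, which is < 0.05, so reject H₀.
There is evidence of a linear association between outdoor temperature and electricity consumption.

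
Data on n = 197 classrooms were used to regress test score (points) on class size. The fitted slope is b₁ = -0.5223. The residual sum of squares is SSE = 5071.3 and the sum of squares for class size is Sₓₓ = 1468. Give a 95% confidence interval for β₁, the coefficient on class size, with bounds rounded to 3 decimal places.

(-0.785, -0.260)

MSE = SSE/(n − 2) = 5071.3/195 = 26.0067.
SE(b₁) = √(MSE/Sₓₓ) = √(26.0067/1468) = 0.1331.
df = n − 2 = 195.
t* = t_{0.025, 195} = 1.972204.
Margin = t* × SE = 1.972204 × 0.1331 = 0.26250.
CI: -0.5223 ± 0.26250 → (-0.785, -0.260).
With 95% confidence, each one-unit increase in class size is associated with a change of between -0.785 and -0.260 points in test score.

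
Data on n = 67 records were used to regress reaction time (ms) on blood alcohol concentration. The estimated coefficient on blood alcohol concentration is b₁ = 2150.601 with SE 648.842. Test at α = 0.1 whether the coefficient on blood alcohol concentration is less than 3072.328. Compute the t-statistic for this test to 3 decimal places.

H₀: β₁ = 3072.328 vs H₁: β₁ < 3072.328.
t = (b₁ − β₁⁰)/SE = (2150.601 − 3072.328) / 648.842 = -1.421.
df = n − 2 = 67 − 2 = 65.
One-sided p ≈ 0.0801, which is < 0.1, so reject H₀.
There is evidence that the true slope on blood alcohol concentration is below 3072.328 ms per unit.

t = -1.421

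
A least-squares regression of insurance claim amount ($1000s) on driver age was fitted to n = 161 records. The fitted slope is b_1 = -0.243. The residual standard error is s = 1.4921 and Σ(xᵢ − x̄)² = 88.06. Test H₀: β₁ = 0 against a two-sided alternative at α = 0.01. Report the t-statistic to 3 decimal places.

t = -1.528

SE(b_1) = s/√Sₓₓ = 1.4921/√88.06 = 0.159004.
t = -0.243 / 0.159004 = -1.528.
df = n − 2 = 159.
Two-sided p ≈ 0.1284, which is ≥ 0.01, so fail to reject H₀.
The data do not give significant evidence of an association between driver age and insurance claim amount.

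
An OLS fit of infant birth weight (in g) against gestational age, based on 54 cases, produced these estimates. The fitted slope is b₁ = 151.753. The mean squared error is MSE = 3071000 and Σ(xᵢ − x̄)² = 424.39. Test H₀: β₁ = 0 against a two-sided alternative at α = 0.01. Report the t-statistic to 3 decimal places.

t = 1.784

SE(b₁) = √(MSE/Sₓₓ) = √(3.071e+06/424.39) = 85.0663.
t = 151.753 / 85.0663 = 1.784.
df = n − 2 = 52.
Two-sided p ≈ 0.0803, which is ≥ 0.01, so fail to reject H₀.
The data do not give significant evidence of an association between gestational age and infant birth weight.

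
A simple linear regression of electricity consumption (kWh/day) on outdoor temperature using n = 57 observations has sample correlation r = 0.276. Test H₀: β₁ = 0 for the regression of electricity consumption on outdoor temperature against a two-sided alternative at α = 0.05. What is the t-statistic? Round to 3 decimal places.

t = r·√(n − 2)/√(1 − r²) = 0.276·√55/√0.923824 = 2.130.
df = n − 2 = 55.
Two-sided p ≈ 0.0377, which is < 0.05, so reject H₀.
There is evidence of a linear association between outdoor temperature and electricity consumption.

t = 2.130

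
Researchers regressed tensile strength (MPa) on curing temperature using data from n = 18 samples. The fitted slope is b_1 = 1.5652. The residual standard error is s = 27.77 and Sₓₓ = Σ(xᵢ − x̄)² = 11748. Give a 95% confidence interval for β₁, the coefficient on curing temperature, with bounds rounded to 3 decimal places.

(1.022, 2.108)

SE(b_1) = s/√Sₓₓ = 27.77/√11748 = 0.256209.
df = n − 2 = 16.
t* = t_{0.025, 16} = 2.119905.
Margin = t* × SE = 2.119905 × 0.256209 = 0.54314.
CI: 1.5652 ± 0.54314 → (1.022, 2.108).
With 95% confidence, each one-unit increase in curing temperature is associated with a change of between 1.022 and 2.108 MPa in tensile strength.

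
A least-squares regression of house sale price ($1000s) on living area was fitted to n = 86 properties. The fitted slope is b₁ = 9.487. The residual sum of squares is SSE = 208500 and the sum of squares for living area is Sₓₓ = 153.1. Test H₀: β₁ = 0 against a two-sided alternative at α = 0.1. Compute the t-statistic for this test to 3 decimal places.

MSE = SSE/(n − 2) = 208500/84 = 2482.14.
SE(b₁) = √(MSE/Sₓₓ) = √(2482.14/153.1) = 4.02648.
t = 9.487 / 4.02648 = 2.356.
df = n − 2 = 84.
Two-sided p ≈ 0.0208, which is < 0.1, so reject H₀.
There is evidence that living area is associated with house sale price.

t = 2.356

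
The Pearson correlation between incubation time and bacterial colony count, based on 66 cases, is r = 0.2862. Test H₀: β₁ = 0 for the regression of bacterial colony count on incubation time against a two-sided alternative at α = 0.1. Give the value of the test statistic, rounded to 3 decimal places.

t = 2.390

t = r·√(n − 2)/√(1 − r²) = 0.2862·√64/√0.91809 = 2.390.
df = n − 2 = 64.
Two-sided p ≈ 0.0198, which is < 0.1, so reject H₀.
There is evidence of a linear association between incubation time and bacterial colony count.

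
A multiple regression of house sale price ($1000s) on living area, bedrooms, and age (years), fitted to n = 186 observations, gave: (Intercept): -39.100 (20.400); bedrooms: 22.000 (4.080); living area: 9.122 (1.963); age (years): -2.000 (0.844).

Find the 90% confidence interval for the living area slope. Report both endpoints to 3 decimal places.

Read off: b = 9.122, SE = 1.963 for living area.
df = n − k − 1 = 186 − 3 − 1 = 182.
t* = t_{0.05, 182} = 1.653269.
Margin = t* × SE = 1.653269 × 1.963 = 3.24537.
CI: 9.122 ± 3.24537 → (5.877, 12.367).

(5.877, 12.367)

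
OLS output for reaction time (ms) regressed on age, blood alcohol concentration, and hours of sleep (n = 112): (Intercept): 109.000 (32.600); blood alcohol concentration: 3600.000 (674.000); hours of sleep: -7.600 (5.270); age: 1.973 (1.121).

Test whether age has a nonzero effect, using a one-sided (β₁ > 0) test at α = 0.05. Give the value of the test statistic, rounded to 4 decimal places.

Read off: b = 1.973, SE = 1.121 for age.
H₀: β₁ = 0 vs H₁: β₁ > 0.
t = 1.973 / 1.121 = 1.7600.
df = n − k − 1 = 112 − 3 − 1 = 108.
One-sided p ≈ 0.0406, which is < 0.05, so reject H₀.
There is evidence that the true slope on age is positive, holding the other predictors fixed.

t = 1.7600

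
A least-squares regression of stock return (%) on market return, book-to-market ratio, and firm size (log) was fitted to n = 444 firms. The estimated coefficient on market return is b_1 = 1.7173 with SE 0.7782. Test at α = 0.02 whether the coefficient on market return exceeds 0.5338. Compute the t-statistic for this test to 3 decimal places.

H₀: β₁ = 0.5338 vs H₁: β₁ > 0.5338.
t = (b_1 − β₁⁰)/SE = (1.7173 − 0.5338) / 0.7782 = 1.521.
df = n − k − 1 = 444 − 3 − 1 = 440.
One-sided p ≈ 0.0645, which is ≥ 0.02, so fail to reject H₀.
The data do not give significant evidence that the true slope on market return exceeds 0.5338 % per unit, holding the other predictors fixed.

t = 1.521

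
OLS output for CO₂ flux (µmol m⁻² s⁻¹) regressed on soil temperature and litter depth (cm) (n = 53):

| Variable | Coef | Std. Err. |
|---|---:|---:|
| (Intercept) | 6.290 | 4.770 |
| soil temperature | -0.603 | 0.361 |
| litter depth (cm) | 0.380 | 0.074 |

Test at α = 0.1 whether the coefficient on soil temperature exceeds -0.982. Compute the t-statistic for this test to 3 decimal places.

Read off: b = -0.603, SE = 0.361 for soil temperature.
H₀: β₁ = -0.982 vs H₁: β₁ > -0.982.
t = (-0.603 − (-0.982)) / 0.361 = 1.050.
df = n − k − 1 = 53 − 2 − 1 = 50.
One-sided p ≈ 0.1494, which is ≥ 0.1, so fail to reject H₀.
The data do not give significant evidence that the true slope on soil temperature exceeds -0.982 µmol m⁻² s⁻¹ per unit, holding the other predictors fixed.

t = 1.050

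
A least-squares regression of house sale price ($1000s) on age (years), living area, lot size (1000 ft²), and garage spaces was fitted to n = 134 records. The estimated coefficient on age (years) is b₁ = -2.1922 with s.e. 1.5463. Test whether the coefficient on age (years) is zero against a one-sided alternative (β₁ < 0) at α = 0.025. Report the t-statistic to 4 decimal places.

t = -1.4177

H₀: β₁ = 0 vs H₁: β₁ < 0.
t = (b₁ − β₁⁰)/SE = -2.1922 / 1.5463 = -1.4177.
df = n − k − 1 = 134 − 4 − 1 = 129.
One-sided p ≈ 0.0793, which is ≥ 0.025, so fail to reject H₀.
The data do not give significant evidence that the true slope on age (years) is negative, holding the other predictors fixed.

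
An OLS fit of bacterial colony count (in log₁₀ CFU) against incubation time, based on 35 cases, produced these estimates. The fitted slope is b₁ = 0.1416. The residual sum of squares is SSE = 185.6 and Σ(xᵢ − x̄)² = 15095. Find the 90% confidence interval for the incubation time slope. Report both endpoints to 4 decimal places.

MSE = SSE/(n − 2) = 185.6/33 = 5.62424.
SE(b₁) = √(MSE/Sₓₓ) = √(5.62424/15095) = 0.0193026.
df = n − 2 = 33.
t* = t_{0.05, 33} = 1.69236.
Margin = t* × SE = 1.69236 × 0.0193026 = 0.032667.
CI: 0.1416 ± 0.032667 → (0.1089, 0.1743).
With 90% confidence, each one-unit increase in incubation time is associated with a change of between 0.1089 and 0.1743 log₁₀ CFU in bacterial colony count.

(0.1089, 0.1743)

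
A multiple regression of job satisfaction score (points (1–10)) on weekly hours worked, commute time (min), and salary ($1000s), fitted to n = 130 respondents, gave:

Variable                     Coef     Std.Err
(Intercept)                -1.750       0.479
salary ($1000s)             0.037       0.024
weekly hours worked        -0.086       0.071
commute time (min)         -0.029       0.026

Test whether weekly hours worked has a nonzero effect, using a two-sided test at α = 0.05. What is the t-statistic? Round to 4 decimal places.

t = -1.2113

Read off: b = -0.086, SE = 0.071 for weekly hours worked.
H₀: β₁ = 0 vs H₁: β₁ ≠ 0.
t = -0.086 / 0.071 = -1.2113.
df = n − k − 1 = 130 − 3 − 1 = 126.
Two-sided p ≈ 0.2281, which is ≥ 0.05, so fail to reject H₀.
The data do not give significant evidence of an association between weekly hours worked and job satisfaction score, after adjusting for the other predictors.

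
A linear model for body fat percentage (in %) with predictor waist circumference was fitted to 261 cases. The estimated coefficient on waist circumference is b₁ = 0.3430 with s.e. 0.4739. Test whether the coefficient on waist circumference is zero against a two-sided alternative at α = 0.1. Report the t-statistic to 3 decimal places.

t = 0.724

H₀: β₁ = 0 vs H₁: β₁ ≠ 0.
t = (b₁ − β₁⁰)/SE = 0.3430 / 0.4739 = 0.724.
df = n − 2 = 261 − 2 = 259.
Two-sided p ≈ 0.4699, which is ≥ 0.1, so fail to reject H₀.
The data do not give significant evidence of an association between waist circumference and body fat percentage.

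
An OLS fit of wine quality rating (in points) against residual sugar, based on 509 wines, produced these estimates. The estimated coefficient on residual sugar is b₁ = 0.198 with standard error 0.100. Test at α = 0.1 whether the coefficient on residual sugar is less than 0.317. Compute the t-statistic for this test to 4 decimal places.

t = -1.1900

H₀: β₁ = 0.317 vs H₁: β₁ < 0.317.
t = (b₁ − β₁⁰)/SE = (0.198 − 0.317) / 0.100 = -1.1900.
df = n − 2 = 509 − 2 = 507.
One-sided p ≈ 0.1173, which is ≥ 0.1, so fail to reject H₀.
The data do not give significant evidence that the true slope on residual sugar is below 0.317 points per unit.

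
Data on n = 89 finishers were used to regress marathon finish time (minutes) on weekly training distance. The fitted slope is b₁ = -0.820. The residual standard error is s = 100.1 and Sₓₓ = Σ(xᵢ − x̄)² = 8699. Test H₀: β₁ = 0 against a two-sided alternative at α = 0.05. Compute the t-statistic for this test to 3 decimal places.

t = -0.764

SE(b₁) = s/√Sₓₓ = 100.1/√8699 = 1.07325.
t = -0.820 / 1.07325 = -0.764.
df = n − 2 = 87.
Two-sided p ≈ 0.4469, which is ≥ 0.05, so fail to reject H₀.
The data do not give significant evidence of an association between weekly training distance and marathon finish time.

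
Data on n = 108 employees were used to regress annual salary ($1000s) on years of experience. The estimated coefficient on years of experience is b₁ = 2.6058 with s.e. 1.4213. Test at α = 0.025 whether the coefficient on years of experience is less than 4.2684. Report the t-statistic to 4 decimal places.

H₀: β₁ = 4.2684 vs H₁: β₁ < 4.2684.
t = (b₁ − β₁⁰)/SE = (2.6058 − 4.2684) / 1.4213 = -1.1698.
df = n − 2 = 108 − 2 = 106.
One-sided p ≈ 0.1224, which is ≥ 0.025, so fail to reject H₀.
The data do not give significant evidence that the true slope on years of experience is below 4.2684 $1000s per unit.

t = -1.1698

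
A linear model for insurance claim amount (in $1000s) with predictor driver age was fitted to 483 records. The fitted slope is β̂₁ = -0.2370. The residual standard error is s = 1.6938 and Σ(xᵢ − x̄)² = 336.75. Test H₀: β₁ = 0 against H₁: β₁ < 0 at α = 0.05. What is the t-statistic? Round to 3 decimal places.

SE(β̂₁) = s/√Sₓₓ = 1.6938/√336.75 = 0.0923014.
t = -0.2370 / 0.0923014 = -2.568.
df = n − 2 = 481.
One-sided p ≈ 0.0053, which is < 0.05, so reject H₀.
There is evidence that the true slope on driver age is negative.

t = -2.568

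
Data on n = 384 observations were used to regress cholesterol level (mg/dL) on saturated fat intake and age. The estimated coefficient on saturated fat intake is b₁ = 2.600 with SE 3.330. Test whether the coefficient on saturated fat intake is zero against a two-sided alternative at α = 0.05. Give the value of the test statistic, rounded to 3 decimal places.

H₀: β₁ = 0 vs H₁: β₁ ≠ 0.
t = (b₁ − β₁⁰)/SE = 2.600 / 3.330 = 0.781.
df = n − k − 1 = 384 − 2 − 1 = 381.
Two-sided p ≈ 0.4354, which is ≥ 0.05, so fail to reject H₀.
The data do not give significant evidence of an association between saturated fat intake and cholesterol level, after adjusting for the other predictors.

t = 0.781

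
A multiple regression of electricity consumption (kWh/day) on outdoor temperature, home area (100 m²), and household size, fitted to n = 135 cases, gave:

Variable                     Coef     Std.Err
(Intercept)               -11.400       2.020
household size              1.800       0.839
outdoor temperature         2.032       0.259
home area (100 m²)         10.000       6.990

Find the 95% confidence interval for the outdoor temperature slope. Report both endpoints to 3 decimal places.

(1.520, 2.544)

Read off: b = 2.032, SE = 0.259 for outdoor temperature.
df = n − k − 1 = 135 − 3 − 1 = 131.
t* = t_{0.025, 131} = 1.978239.
Margin = t* × SE = 1.978239 × 0.259 = 0.51236.
CI: 2.032 ± 0.51236 → (1.520, 2.544).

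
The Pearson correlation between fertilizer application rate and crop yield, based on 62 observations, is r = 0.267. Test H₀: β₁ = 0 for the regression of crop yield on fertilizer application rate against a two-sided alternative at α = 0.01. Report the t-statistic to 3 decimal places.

t = 2.146

t = r·√(n − 2)/√(1 − r²) = 0.267·√60/√0.928711 = 2.146.
df = n − 2 = 60.
Two-sided p ≈ 0.0359, which is ≥ 0.01, so fail to reject H₀.
The data do not give significant evidence of a linear association between fertilizer application rate and crop yield.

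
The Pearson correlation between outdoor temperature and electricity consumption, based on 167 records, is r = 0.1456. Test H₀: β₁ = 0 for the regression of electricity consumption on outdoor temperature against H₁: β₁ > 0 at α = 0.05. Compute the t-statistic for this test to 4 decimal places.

t = r·√(n − 2)/√(1 − r²) = 0.1456·√165/√0.978801 = 1.8904.
df = n − 2 = 165.
One-sided p ≈ 0.0302, which is < 0.05, so reject H₀.
There is evidence of a linear association between outdoor temperature and electricity consumption.

t = 1.8904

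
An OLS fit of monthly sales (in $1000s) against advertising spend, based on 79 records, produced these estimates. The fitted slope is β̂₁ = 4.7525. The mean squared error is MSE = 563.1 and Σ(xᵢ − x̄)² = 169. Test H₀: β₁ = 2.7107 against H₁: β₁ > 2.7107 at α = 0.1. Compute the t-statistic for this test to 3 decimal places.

SE(β̂₁) = √(MSE/Sₓₓ) = √(563.1/169) = 1.82536.
t = (4.7525 − 2.7107) / 1.82536 = 1.119.
df = n − 2 = 77.
One-sided p ≈ 0.1334, which is ≥ 0.1, so fail to reject H₀.
The data do not give significant evidence that the true slope on advertising spend exceeds 2.7107 $1000s per unit.

t = 1.119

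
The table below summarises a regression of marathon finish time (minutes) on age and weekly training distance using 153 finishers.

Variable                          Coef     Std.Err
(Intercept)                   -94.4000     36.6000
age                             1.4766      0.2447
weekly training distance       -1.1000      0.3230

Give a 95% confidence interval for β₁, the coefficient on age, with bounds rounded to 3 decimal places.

(0.993, 1.960)

Read off: b = 1.4766, SE = 0.2447 for age.
df = n − k − 1 = 153 − 2 − 1 = 150.
t* = t_{0.025, 150} = 1.975905.
Margin = t* × SE = 1.975905 × 0.2447 = 0.48350.
CI: 1.4766 ± 0.48350 → (0.993, 1.960).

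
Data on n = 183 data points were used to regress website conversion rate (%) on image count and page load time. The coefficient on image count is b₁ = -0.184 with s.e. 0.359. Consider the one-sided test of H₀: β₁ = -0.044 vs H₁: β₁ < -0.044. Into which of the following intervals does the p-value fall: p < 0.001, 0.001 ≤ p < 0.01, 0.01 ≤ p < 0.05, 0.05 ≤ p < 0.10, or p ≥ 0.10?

t = (-0.184 − (-0.044)) / 0.359 = -0.390.
df = n − k − 1 = 183 − 2 − 1 = 180.
One-sided p = P(T_{180} < t) ≈ 0.3485.
So p ≥ 0.10.

p ≥ 0.10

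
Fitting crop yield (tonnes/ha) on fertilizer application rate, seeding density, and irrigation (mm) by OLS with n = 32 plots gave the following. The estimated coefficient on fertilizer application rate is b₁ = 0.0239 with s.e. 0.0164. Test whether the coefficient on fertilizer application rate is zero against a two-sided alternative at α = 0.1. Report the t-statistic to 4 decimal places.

t = 1.4573

H₀: β₁ = 0 vs H₁: β₁ ≠ 0.
t = (b₁ − β₁⁰)/SE = 0.0239 / 0.0164 = 1.4573.
df = n − k − 1 = 32 − 3 − 1 = 28.
Two-sided p ≈ 0.1562, which is ≥ 0.1, so fail to reject H₀.
The data do not give significant evidence of an association between fertilizer application rate and crop yield, after adjusting for the other predictors.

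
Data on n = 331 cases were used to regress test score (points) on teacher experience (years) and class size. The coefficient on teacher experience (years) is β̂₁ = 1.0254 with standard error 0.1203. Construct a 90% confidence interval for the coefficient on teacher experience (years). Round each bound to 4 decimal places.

df = n − k − 1 = 331 − 2 − 1 = 328.
t* = t_{0.05, 328} = 1.649512.
Margin = t* × SE = 1.649512 × 0.1203 = 0.198436.
CI: 1.0254 ± 0.198436 → (0.8270, 1.2238).
With 90% confidence, each one-unit increase in teacher experience (years) is associated with a change of between 0.8270 and 1.2238 points in test score, holding the other predictors fixed.

(0.8270, 1.2238)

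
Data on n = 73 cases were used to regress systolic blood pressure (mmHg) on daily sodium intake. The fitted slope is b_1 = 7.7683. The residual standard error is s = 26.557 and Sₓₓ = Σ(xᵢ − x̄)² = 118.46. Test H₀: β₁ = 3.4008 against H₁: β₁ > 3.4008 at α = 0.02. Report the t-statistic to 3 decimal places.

SE(b_1) = s/√Sₓₓ = 26.557/√118.46 = 2.44002.
t = (7.7683 − 3.4008) / 2.44002 = 1.790.
df = n − 2 = 71.
One-sided p ≈ 0.0389, which is ≥ 0.02, so fail to reject H₀.
The data do not give significant evidence that the true slope on daily sodium intake exceeds 3.4008 mmHg per unit.

t = 1.790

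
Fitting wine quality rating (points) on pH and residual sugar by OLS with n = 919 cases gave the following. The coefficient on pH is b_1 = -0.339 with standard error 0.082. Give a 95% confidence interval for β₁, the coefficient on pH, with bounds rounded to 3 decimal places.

df = n − k − 1 = 919 − 2 − 1 = 916.
t* = t_{0.025, 916} = 1.962557.
Margin = t* × SE = 1.962557 × 0.082 = 0.16093.
CI: -0.339 ± 0.16093 → (-0.500, -0.178).
With 95% confidence, each one-unit increase in pH is associated with a change of between -0.500 and -0.178 points in wine quality rating, holding the other predictors fixed.

(-0.500, -0.178)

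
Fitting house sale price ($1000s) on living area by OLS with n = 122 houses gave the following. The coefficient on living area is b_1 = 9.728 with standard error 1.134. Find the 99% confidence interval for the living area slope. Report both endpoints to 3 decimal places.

(6.760, 12.696)

df = n − 2 = 122 − 2 = 120.
t* = t_{0.005, 120} = 2.617421.
Margin = t* × SE = 2.617421 × 1.134 = 2.96816.
CI: 9.728 ± 2.96816 → (6.760, 12.696).
With 99% confidence, each one-unit increase in living area is associated with a change of between 6.760 and 12.696 $1000s in house sale price.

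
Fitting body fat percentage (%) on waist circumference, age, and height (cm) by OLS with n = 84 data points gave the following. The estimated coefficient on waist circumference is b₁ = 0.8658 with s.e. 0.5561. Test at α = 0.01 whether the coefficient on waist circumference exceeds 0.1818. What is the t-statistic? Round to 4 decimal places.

t = 1.2300

H₀: β₁ = 0.1818 vs H₁: β₁ > 0.1818.
t = (b₁ − β₁⁰)/SE = (0.8658 − 0.1818) / 0.5561 = 1.2300.
df = n − k − 1 = 84 − 3 − 1 = 80.
One-sided p ≈ 0.1112, which is ≥ 0.01, so fail to reject H₀.
The data do not give significant evidence that the true slope on waist circumference exceeds 0.1818 % per unit, holding the other predictors fixed.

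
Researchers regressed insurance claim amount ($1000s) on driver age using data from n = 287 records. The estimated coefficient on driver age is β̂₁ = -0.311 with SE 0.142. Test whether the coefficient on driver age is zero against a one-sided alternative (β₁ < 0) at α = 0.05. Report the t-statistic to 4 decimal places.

t = -2.1901

H₀: β₁ = 0 vs H₁: β₁ < 0.
t = (β̂₁ − β₁⁰)/SE = -0.311 / 0.142 = -2.1901.
df = n − 2 = 287 − 2 = 285.
One-sided p ≈ 0.0147, which is < 0.05, so reject H₀.
There is evidence that the true slope on driver age is negative.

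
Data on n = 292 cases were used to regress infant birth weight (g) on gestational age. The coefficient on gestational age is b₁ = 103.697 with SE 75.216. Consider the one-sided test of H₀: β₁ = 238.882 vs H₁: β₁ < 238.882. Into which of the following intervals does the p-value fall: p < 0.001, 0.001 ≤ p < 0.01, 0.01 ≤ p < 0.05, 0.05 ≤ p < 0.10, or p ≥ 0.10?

0.01 ≤ p < 0.05

t = (103.697 − 238.882) / 75.216 = -1.797.
df = n − 2 = 292 − 2 = 290.
One-sided p = P(T_{290} < t) ≈ 0.0367.
So 0.01 ≤ p < 0.05.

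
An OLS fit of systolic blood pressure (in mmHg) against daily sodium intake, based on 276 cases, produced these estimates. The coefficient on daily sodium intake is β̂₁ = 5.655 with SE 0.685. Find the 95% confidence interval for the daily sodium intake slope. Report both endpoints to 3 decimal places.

(4.306, 7.004)

df = n − 2 = 276 − 2 = 274.
t* = t_{0.025, 274} = 1.96866.
Margin = t* × SE = 1.96866 × 0.685 = 1.34853.
CI: 5.655 ± 1.34853 → (4.306, 7.004).
With 95% confidence, each one-unit increase in daily sodium intake is associated with a change of between 4.306 and 7.004 mmHg in systolic blood pressure.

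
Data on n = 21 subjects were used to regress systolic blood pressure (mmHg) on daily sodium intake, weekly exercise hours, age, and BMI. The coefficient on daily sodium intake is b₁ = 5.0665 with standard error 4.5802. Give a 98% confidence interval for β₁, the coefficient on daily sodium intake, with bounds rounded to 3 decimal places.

(-6.766, 16.899)

df = n − k − 1 = 21 − 4 − 1 = 16.
t* = t_{0.01, 16} = 2.583487.
Margin = t* × SE = 2.583487 × 4.5802 = 11.83289.
CI: 5.0665 ± 11.83289 → (-6.766, 16.899).
With 98% confidence, each one-unit increase in daily sodium intake is associated with a change of between -6.766 and 16.899 mmHg in systolic blood pressure, holding the other predictors fixed.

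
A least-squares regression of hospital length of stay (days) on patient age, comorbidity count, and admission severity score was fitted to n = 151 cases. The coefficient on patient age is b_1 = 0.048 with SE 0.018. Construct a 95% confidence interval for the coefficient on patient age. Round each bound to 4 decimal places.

(0.0124, 0.0836)

df = n − k − 1 = 151 − 3 − 1 = 147.
t* = t_{0.025, 147} = 1.976233.
Margin = t* × SE = 1.976233 × 0.018 = 0.035572.
CI: 0.048 ± 0.035572 → (0.0124, 0.0836).
With 95% confidence, each one-unit increase in patient age is associated with a change of between 0.0124 and 0.0836 days in hospital length of stay, holding the other predictors fixed.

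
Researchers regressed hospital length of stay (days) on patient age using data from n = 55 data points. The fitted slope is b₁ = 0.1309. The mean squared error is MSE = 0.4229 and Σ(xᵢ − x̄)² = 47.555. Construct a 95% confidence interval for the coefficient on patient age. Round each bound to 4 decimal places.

SE(b₁) = √(MSE/Sₓₓ) = √(0.4229/47.555) = 0.094302.
df = n − 2 = 53.
t* = t_{0.025, 53} = 2.005746.
Margin = t* × SE = 2.005746 × 0.094302 = 0.189146.
CI: 0.1309 ± 0.189146 → (-0.0582, 0.3200).
With 95% confidence, each one-unit increase in patient age is associated with a change of between -0.0582 and 0.3200 days in hospital length of stay.

(-0.0582, 0.3200)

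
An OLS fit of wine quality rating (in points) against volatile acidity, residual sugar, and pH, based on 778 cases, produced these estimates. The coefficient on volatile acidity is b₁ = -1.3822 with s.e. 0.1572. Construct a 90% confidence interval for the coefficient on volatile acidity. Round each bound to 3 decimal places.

df = n − k − 1 = 778 − 3 − 1 = 774.
t* = t_{0.05, 774} = 1.646825.
Margin = t* × SE = 1.646825 × 0.1572 = 0.25888.
CI: -1.3822 ± 0.25888 → (-1.641, -1.123).
With 90% confidence, each one-unit increase in volatile acidity is associated with a change of between -1.641 and -1.123 points in wine quality rating, holding the other predictors fixed.

(-1.641, -1.123)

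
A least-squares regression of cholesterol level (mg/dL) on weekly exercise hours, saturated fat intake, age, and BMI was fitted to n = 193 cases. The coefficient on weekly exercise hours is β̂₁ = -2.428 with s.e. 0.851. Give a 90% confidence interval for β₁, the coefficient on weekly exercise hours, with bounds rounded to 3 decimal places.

df = n − k − 1 = 193 − 4 − 1 = 188.
t* = t_{0.05, 188} = 1.652999.
Margin = t* × SE = 1.652999 × 0.851 = 1.40670.
CI: -2.428 ± 1.40670 → (-3.835, -1.021).
With 90% confidence, each one-unit increase in weekly exercise hours is associated with a change of between -3.835 and -1.021 mg/dL in cholesterol level, holding the other predictors fixed.

(-3.835, -1.021)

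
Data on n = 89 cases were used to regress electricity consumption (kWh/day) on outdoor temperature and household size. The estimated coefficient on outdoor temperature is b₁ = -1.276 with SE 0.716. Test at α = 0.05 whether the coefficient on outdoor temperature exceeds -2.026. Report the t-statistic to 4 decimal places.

t = 1.0475

H₀: β₁ = -2.026 vs H₁: β₁ > -2.026.
t = (b₁ − β₁⁰)/SE = (-1.276 − (-2.026)) / 0.716 = 1.0475.
df = n − k − 1 = 89 − 2 − 1 = 86.
One-sided p ≈ 0.1489, which is ≥ 0.05, so fail to reject H₀.
The data do not give significant evidence that the true slope on outdoor temperature exceeds -2.026 kWh/day per unit, holding the other predictors fixed.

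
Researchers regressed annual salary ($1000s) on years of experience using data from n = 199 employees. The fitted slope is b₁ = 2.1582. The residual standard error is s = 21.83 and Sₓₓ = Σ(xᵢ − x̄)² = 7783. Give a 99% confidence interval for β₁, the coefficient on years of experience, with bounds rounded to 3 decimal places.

SE(b₁) = s/√Sₓₓ = 21.83/√7783 = 0.247446.
df = n − 2 = 197.
t* = t_{0.005, 197} = 2.601016.
Margin = t* × SE = 2.601016 × 0.247446 = 0.64361.
CI: 2.1582 ± 0.64361 → (1.515, 2.802).
With 99% confidence, each one-unit increase in years of experience is associated with a change of between 1.515 and 2.802 $1000s in annual salary.

(1.515, 2.802)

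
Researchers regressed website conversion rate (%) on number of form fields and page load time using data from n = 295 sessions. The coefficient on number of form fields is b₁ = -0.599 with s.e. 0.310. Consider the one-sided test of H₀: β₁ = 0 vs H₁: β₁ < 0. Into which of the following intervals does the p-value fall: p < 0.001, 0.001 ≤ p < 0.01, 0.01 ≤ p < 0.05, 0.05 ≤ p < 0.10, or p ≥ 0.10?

t = -0.599 / 0.310 = -1.932.
df = n − k − 1 = 295 − 2 − 1 = 292.
One-sided p = P(T_{292} < t) ≈ 0.0271.
So 0.01 ≤ p < 0.05.

0.01 ≤ p < 0.05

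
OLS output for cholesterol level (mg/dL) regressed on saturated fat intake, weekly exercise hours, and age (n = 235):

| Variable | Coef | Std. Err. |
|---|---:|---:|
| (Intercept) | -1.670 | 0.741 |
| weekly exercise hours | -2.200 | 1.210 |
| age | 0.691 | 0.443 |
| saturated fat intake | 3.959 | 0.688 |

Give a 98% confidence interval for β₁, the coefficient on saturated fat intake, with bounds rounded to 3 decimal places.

Read off: b = 3.959, SE = 0.688 for saturated fat intake.
df = n − k − 1 = 235 − 3 − 1 = 231.
t* = t_{0.01, 231} = 2.342599.
Margin = t* × SE = 2.342599 × 0.688 = 1.61171.
CI: 3.959 ± 1.61171 → (2.347, 5.571).

(2.347, 5.571)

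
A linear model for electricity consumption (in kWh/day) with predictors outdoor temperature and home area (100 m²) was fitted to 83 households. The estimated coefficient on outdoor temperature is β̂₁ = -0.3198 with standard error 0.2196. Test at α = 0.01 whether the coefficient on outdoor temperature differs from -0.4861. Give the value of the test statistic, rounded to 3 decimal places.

H₀: β₁ = -0.4861 vs H₁: β₁ ≠ -0.4861.
t = (β̂₁ − β₁⁰)/SE = (-0.3198 − (-0.4861)) / 0.2196 = 0.757.
df = n − k − 1 = 83 − 2 − 1 = 80.
Two-sided p ≈ 0.4511, which is ≥ 0.01, so fail to reject H₀.
The data are consistent with a true slope of -0.4861 kWh/day per unit of outdoor temperature, holding the other predictors fixed.

t = 0.757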